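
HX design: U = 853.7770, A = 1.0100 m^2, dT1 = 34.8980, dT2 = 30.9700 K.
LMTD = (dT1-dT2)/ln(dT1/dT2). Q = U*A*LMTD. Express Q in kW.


LMTD = 32.8949 K
Q = 853.7770 * 1.0100 * 32.8949 = 28365.7773 W = 28.3658 kW

28.3658 kW


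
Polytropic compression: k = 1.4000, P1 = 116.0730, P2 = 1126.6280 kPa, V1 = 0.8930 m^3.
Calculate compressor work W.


(k-1)/k = 0.2857
(P2/P1)^exp = 1.9143
W = 3.5000 * 116.0730 * 0.8930 * (1.9143 - 1) = 331.7019 kJ

331.7019 kJ


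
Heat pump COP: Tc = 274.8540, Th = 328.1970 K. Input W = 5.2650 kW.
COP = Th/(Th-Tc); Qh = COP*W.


COP = 328.1970 / 53.3430 = 6.1526
Qh = 6.1526 * 5.2650 = 32.3933 kW

COP = 6.1526, Qh = 32.3933 kW


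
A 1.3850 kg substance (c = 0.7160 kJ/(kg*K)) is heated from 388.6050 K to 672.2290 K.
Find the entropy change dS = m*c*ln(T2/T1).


T2/T1 = 1.7299
ln(T2/T1) = 0.5480
dS = 1.3850 * 0.7160 * 0.5480 = 0.5435 kJ/K

0.5435 kJ/K


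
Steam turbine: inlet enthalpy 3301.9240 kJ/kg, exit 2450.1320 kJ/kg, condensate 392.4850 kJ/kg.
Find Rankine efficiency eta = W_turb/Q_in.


W = 851.7920 kJ/kg
Q_in = 2909.4390 kJ/kg
eta = 0.2928 = 29.2768%

eta = 29.2768%


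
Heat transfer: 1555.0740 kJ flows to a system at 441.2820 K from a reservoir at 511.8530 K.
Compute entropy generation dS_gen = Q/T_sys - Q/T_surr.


dS_sys = 1555.0740/441.2820 = 3.5240 kJ/K
dS_surr = -1555.0740/511.8530 = -3.0381 kJ/K
dS_gen = 3.5240 - 3.0381 = 0.4859 kJ/K (irreversible)

dS_gen = 0.4859 kJ/K, irreversible


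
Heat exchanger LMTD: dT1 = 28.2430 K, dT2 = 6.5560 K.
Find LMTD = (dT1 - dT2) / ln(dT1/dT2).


dT1/dT2 = 4.3080
ln(dT1/dT2) = 1.4605
LMTD = 21.6870 / 1.4605 = 14.8494 K

14.8494 K


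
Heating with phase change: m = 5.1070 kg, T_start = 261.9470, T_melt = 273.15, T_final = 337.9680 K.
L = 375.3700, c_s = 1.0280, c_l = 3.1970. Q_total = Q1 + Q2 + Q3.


Q1 (sensible, solid) = 5.1070 * 1.0280 * 11.2030 = 58.8157 kJ
Q2 (latent) = 5.1070 * 375.3700 = 1917.0146 kJ
Q3 (sensible, liquid) = 5.1070 * 3.1970 * 64.8180 = 1058.2886 kJ
Q_total = 3034.1189 kJ

3034.1189 kJ


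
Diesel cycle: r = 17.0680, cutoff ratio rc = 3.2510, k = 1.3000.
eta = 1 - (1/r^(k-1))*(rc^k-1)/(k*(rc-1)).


r^(k-1) = 2.3424
rc^k = 4.6304
eta = 0.4704 = 47.0354%

47.0354%


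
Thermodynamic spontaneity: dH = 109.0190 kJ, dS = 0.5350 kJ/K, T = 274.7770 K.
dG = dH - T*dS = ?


T*dS = 274.7770 * 0.5350 = 147.0057 kJ
dG = 109.0190 - 147.0057 = -37.9867 kJ (spontaneous)

dG = -37.9867 kJ, spontaneous


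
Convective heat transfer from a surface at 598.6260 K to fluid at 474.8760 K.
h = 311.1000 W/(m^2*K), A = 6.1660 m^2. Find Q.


dT = 123.7500 K
Q = 311.1000 * 6.1660 * 123.7500 = 237382.5218 W

237382.5218 W


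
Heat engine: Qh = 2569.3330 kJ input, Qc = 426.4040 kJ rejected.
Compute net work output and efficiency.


W = 2569.3330 - 426.4040 = 2142.9290 kJ
eta = 2142.9290 / 2569.3330 = 0.8340 = 83.4041%

W = 2142.9290 kJ, eta = 83.4041%


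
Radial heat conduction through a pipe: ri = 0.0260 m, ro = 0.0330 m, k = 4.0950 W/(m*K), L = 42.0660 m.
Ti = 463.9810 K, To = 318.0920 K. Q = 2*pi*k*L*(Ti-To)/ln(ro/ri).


dT = 145.8890 K
ln(ro/ri) = 0.2384
Q = 2*pi*4.0950*42.0660*145.8890 / 0.2384 = 662309.8398 W

662309.8398 W


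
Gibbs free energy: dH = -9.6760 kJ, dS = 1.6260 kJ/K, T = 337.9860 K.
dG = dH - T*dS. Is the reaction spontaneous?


T*dS = 337.9860 * 1.6260 = 549.5652 kJ
dG = -9.6760 - 549.5652 = -559.2412 kJ (spontaneous)

dG = -559.2412 kJ, spontaneous


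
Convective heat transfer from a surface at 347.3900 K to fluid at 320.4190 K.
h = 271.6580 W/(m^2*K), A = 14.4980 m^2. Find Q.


dT = 26.9710 K
Q = 271.6580 * 14.4980 * 26.9710 = 106225.2210 W

106225.2210 W


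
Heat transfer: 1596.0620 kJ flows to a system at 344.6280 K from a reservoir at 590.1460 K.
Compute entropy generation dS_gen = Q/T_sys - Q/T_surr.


dS_sys = 1596.0620/344.6280 = 4.6313 kJ/K
dS_surr = -1596.0620/590.1460 = -2.7045 kJ/K
dS_gen = 4.6313 - 2.7045 = 1.9267 kJ/K (irreversible)

dS_gen = 1.9267 kJ/K, irreversible


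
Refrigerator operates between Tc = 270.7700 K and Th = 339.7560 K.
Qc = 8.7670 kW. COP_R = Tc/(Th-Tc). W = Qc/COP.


COP = 270.7700 / 68.9860 = 3.9250
W = 8.7670 / 3.9250 = 2.2336 kW

COP = 3.9250, W = 2.2336 kW


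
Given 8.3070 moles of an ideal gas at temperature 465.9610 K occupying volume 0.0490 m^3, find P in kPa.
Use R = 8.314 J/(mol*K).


P = nRT/V = 8.3070 * 8.314 * 465.9610 / 0.0490
= 32181.3160 / 0.0490 = 656761.5501 Pa = 656.7616 kPa

656.7616 kPa


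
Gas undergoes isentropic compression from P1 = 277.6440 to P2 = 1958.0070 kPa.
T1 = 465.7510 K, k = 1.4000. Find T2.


(k-1)/k = 0.2857
(P2/P1)^exp = 1.7473
T2 = 465.7510 * 1.7473 = 813.8280 K

813.8280 K


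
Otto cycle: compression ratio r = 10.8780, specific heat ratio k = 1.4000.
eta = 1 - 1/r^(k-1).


r^(k-1) = 2.5979
eta = 1 - 1/2.5979 = 0.6151 = 61.5071%

61.5071%


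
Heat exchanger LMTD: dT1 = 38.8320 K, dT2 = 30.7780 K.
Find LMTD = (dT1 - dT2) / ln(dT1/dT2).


dT1/dT2 = 1.2617
ln(dT1/dT2) = 0.2324
LMTD = 8.0540 / 0.2324 = 34.6491 K

34.6491 K


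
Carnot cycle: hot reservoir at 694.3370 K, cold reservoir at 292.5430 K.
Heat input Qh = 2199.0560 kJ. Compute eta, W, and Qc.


eta = 1 - 292.5430/694.3370 = 0.5787
W = 0.5787 * 2199.0560 = 1272.5341 kJ
Qc = 2199.0560 - 1272.5341 = 926.5219 kJ

eta = 57.8673%, W = 1272.5341 kJ, Qc = 926.5219 kJ


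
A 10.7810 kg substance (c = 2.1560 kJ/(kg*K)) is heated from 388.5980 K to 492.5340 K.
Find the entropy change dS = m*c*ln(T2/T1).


T2/T1 = 1.2675
ln(T2/T1) = 0.2370
dS = 10.7810 * 2.1560 * 0.2370 = 5.5092 kJ/K

5.5092 kJ/K


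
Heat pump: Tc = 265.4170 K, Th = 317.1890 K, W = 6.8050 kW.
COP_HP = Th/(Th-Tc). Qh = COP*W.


COP = 317.1890 / 51.7720 = 6.1267
Qh = 6.1267 * 6.8050 = 41.6919 kW

COP = 6.1267, Qh = 41.6919 kW


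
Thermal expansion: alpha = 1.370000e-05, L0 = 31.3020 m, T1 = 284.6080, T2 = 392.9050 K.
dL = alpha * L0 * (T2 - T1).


dT = 108.2970 K
dL = 1.370000e-05 * 31.3020 * 108.2970 = 0.046442 m
L_final = 31.348442 m

dL = 0.046442 m


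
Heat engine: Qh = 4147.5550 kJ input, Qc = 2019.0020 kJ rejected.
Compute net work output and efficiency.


W = 4147.5550 - 2019.0020 = 2128.5530 kJ
eta = 2128.5530 / 4147.5550 = 0.5132 = 51.3207%

W = 2128.5530 kJ, eta = 51.3207%


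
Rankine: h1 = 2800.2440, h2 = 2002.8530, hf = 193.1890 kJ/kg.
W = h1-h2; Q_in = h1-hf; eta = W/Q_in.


W = 797.3910 kJ/kg
Q_in = 2607.0550 kJ/kg
eta = 0.3059 = 30.5859%

eta = 30.5859%


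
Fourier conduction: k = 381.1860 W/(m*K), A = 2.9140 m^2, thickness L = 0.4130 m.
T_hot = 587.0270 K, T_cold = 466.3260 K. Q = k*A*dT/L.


dT = 120.7010 K
Q = 381.1860 * 2.9140 * 120.7010 / 0.4130 = 324628.9938 W

324628.9938 W


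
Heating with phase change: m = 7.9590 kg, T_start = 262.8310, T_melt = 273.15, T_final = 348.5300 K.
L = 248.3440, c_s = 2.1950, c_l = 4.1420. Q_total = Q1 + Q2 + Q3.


Q1 (sensible, solid) = 7.9590 * 2.1950 * 10.3190 = 180.2730 kJ
Q2 (latent) = 7.9590 * 248.3440 = 1976.5699 kJ
Q3 (sensible, liquid) = 7.9590 * 4.1420 * 75.3800 = 2484.9905 kJ
Q_total = 4641.8334 kJ

4641.8334 kJ


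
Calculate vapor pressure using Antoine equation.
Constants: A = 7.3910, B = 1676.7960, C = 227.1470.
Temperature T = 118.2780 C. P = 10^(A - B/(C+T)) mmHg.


C+T = 345.4250
B/(C+T) = 4.8543
log10(P) = 7.3910 - 4.8543 = 2.5367
P = 10^2.5367 = 344.1135 mmHg

344.1135 mmHg


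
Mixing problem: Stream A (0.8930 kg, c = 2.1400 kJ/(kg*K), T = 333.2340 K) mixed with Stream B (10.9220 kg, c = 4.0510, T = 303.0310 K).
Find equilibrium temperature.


num = 14044.4301
den = 46.1560
Tf = 304.2815 K

304.2815 K


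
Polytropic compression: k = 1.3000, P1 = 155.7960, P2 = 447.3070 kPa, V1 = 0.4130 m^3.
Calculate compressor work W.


(k-1)/k = 0.2308
(P2/P1)^exp = 1.2756
W = 4.3333 * 155.7960 * 0.4130 * (1.2756 - 1) = 76.8347 kJ

76.8347 kJ


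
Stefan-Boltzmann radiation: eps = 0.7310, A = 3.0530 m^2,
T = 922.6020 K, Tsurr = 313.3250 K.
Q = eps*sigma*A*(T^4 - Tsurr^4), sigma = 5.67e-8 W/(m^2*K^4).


T^4 = 7.2453e+11
Tsurr^4 = 9.6379e+09
Q = 0.7310 * 5.67e-8 * 3.0530 * 7.1489e+11 = 90462.5818 W

90462.5818 W


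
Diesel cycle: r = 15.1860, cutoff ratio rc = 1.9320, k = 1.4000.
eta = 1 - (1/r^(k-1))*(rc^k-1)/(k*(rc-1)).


r^(k-1) = 2.9688
rc^k = 2.5143
eta = 0.6091 = 60.9088%

60.9088%


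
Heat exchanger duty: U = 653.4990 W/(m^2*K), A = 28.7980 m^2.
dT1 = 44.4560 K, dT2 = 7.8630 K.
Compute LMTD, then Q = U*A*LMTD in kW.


LMTD = 21.1236 K
Q = 653.4990 * 28.7980 * 21.1236 = 397533.9390 W = 397.5339 kW

397.5339 kW


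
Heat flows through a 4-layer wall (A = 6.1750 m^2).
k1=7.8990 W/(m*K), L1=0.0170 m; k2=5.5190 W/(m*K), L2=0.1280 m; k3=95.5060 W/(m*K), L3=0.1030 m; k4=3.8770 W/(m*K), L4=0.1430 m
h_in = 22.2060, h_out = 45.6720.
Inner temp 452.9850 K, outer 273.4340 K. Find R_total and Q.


R_conv_in = 1/(22.2060*6.1750) = 0.0073
R_1 = 0.0170/(7.8990*6.1750) = 0.0003
R_2 = 0.1280/(5.5190*6.1750) = 0.0038
R_3 = 0.1030/(95.5060*6.1750) = 0.0002
R_4 = 0.1430/(3.8770*6.1750) = 0.0060
R_conv_out = 1/(45.6720*6.1750) = 0.0035
R_total = 0.0211 K/W
Q = 179.5510 / 0.0211 = 8513.2465 W

R_total = 0.0211 K/W, Q = 8513.2465 W


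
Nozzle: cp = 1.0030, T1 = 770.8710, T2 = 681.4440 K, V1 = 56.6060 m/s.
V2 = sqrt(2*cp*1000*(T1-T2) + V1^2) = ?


dT = 89.4270 K
2*cp*1000*dT = 179390.5620
V1^2 = 3204.2392
V2 = sqrt(182594.8012) = 427.3111 m/s

427.3111 m/s


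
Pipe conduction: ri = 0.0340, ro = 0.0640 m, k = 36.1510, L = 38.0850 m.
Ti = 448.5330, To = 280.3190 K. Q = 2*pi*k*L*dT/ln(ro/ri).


dT = 168.2140 K
ln(ro/ri) = 0.6325
Q = 2*pi*36.1510*38.0850*168.2140 / 0.6325 = 2300595.4813 W

2300595.4813 W


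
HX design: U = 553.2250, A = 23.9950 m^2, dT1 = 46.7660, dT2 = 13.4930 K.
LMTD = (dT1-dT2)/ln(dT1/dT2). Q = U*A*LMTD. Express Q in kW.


LMTD = 26.7686 K
Q = 553.2250 * 23.9950 * 26.7686 = 355343.5858 W = 355.3436 kW

355.3436 kW


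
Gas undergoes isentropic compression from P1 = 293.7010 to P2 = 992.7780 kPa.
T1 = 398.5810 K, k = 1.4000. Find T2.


(k-1)/k = 0.2857
(P2/P1)^exp = 1.4162
T2 = 398.5810 * 1.4162 = 564.4744 K

564.4744 K


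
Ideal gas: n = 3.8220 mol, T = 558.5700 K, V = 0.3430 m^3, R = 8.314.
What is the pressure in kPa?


P = nRT/V = 3.8220 * 8.314 * 558.5700 / 0.3430
= 17749.1806 / 0.3430 = 51746.8823 Pa = 51.7469 kPa

51.7469 kPa


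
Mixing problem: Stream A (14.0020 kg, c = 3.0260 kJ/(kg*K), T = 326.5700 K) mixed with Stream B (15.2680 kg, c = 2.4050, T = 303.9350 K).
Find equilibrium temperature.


num = 24997.1413
den = 79.0896
Tf = 316.0611 K

316.0611 K


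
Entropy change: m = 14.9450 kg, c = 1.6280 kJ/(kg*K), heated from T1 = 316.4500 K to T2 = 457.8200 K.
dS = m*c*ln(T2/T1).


T2/T1 = 1.4467
ln(T2/T1) = 0.3693
dS = 14.9450 * 1.6280 * 0.3693 = 8.9855 kJ/K

8.9855 kJ/K


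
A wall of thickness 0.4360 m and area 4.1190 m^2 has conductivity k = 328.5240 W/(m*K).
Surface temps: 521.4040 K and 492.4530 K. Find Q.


dT = 28.9510 K
Q = 328.5240 * 4.1190 * 28.9510 / 0.4360 = 89853.7018 W

89853.7018 W


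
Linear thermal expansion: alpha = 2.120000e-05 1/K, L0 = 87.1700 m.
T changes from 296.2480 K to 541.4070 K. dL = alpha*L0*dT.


dT = 245.1590 K
dL = 2.120000e-05 * 87.1700 * 245.1590 = 0.453055 m
L_final = 87.623055 m

dL = 0.453055 m


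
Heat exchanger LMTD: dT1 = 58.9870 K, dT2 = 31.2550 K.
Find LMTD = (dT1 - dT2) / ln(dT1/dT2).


dT1/dT2 = 1.8873
ln(dT1/dT2) = 0.6351
LMTD = 27.7320 / 0.6351 = 43.6630 K

43.6630 K


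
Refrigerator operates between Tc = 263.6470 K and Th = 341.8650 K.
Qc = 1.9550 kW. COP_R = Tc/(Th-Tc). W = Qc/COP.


COP = 263.6470 / 78.2180 = 3.3707
W = 1.9550 / 3.3707 = 0.5800 kW

COP = 3.3707, W = 0.5800 kW


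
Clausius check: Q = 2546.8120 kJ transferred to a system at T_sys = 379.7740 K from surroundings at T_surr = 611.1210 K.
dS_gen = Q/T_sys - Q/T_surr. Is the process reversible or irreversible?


dS_sys = 2546.8120/379.7740 = 6.7061 kJ/K
dS_surr = -2546.8120/611.1210 = -4.1674 kJ/K
dS_gen = 6.7061 - 4.1674 = 2.5387 kJ/K (irreversible)

dS_gen = 2.5387 kJ/K, irreversible


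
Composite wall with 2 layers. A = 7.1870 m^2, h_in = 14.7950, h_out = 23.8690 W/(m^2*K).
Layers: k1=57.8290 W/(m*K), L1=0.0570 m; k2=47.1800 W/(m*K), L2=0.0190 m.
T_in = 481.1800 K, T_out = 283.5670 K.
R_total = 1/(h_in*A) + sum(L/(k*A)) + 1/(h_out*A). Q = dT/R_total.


R_conv_in = 1/(14.7950*7.1870) = 0.0094
R_1 = 0.0570/(57.8290*7.1870) = 0.0001
R_2 = 0.0190/(47.1800*7.1870) = 5.6034e-05
R_conv_out = 1/(23.8690*7.1870) = 0.0058
R_total = 0.0154 K/W
Q = 197.6130 / 0.0154 = 12809.5228 W

R_total = 0.0154 K/W, Q = 12809.5228 W


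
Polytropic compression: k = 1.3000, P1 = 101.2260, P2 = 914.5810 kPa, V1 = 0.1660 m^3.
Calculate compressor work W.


(k-1)/k = 0.2308
(P2/P1)^exp = 1.6619
W = 4.3333 * 101.2260 * 0.1660 * (1.6619 - 1) = 48.1948 kJ

48.1948 kJ


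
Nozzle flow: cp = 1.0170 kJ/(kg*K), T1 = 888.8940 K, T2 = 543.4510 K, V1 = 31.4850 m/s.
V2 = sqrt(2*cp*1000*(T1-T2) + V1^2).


dT = 345.4430 K
2*cp*1000*dT = 702631.0620
V1^2 = 991.3052
V2 = sqrt(703622.3672) = 838.8220 m/s

838.8220 m/s


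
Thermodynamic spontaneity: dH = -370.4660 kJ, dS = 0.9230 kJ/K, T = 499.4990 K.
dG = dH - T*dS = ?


T*dS = 499.4990 * 0.9230 = 461.0376 kJ
dG = -370.4660 - 461.0376 = -831.5036 kJ (spontaneous)

dG = -831.5036 kJ, spontaneous


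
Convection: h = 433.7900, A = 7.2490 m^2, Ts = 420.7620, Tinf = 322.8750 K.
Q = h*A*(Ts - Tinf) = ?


dT = 97.8870 K
Q = 433.7900 * 7.2490 * 97.8870 = 307809.9501 W

307809.9501 W


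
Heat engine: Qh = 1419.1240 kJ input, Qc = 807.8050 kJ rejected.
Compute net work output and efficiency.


W = 1419.1240 - 807.8050 = 611.3190 kJ
eta = 611.3190 / 1419.1240 = 0.4308 = 43.0772%

W = 611.3190 kJ, eta = 43.0772%


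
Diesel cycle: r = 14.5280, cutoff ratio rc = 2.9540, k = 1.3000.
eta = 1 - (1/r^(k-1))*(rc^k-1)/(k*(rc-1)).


r^(k-1) = 2.2318
rc^k = 4.0882
eta = 0.4553 = 45.5274%

45.5274%


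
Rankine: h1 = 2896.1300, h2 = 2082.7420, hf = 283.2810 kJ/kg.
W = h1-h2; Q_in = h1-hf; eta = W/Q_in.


W = 813.3880 kJ/kg
Q_in = 2612.8490 kJ/kg
eta = 0.3113 = 31.1303%

eta = 31.1303%


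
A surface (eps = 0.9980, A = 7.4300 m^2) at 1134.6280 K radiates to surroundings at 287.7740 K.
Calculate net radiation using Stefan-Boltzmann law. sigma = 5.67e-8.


T^4 = 1.6573e+12
Tsurr^4 = 6.8581e+09
Q = 0.9980 * 5.67e-8 * 7.4300 * 1.6505e+12 = 693929.8263 W

693929.8263 W


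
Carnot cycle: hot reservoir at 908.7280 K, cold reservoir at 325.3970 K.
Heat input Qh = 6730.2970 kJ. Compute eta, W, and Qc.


eta = 1 - 325.3970/908.7280 = 0.6419
W = 0.6419 * 6730.2970 = 4320.3146 kJ
Qc = 6730.2970 - 4320.3146 = 2409.9824 kJ

eta = 64.1920%, W = 4320.3146 kJ, Qc = 2409.9824 kJ


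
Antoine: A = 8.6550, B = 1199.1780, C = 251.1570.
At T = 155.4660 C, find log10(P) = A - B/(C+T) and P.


C+T = 406.6230
B/(C+T) = 2.9491
log10(P) = 8.6550 - 2.9491 = 5.7059
P = 10^5.7059 = 508024.8685 mmHg

508024.8685 mmHg


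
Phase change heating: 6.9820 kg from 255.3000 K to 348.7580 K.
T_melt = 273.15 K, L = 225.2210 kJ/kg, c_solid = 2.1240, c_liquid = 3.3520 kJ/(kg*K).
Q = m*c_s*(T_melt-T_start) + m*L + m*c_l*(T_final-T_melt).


Q1 (sensible, solid) = 6.9820 * 2.1240 * 17.8500 = 264.7114 kJ
Q2 (latent) = 6.9820 * 225.2210 = 1572.4930 kJ
Q3 (sensible, liquid) = 6.9820 * 3.3520 * 75.6080 = 1769.5042 kJ
Q_total = 3606.7086 kJ

3606.7086 kJ


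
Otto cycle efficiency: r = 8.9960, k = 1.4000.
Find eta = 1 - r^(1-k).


r^(k-1) = 2.4078
eta = 1 - 1/2.4078 = 0.5847 = 58.4683%

58.4683%


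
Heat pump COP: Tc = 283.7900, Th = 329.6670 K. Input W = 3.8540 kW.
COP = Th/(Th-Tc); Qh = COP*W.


COP = 329.6670 / 45.8770 = 7.1859
Qh = 7.1859 * 3.8540 = 27.6944 kW

COP = 7.1859, Qh = 27.6944 kW


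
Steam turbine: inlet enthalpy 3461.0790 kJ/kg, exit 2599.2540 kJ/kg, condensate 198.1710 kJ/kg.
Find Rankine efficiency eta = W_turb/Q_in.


W = 861.8250 kJ/kg
Q_in = 3262.9080 kJ/kg
eta = 0.2641 = 26.4128%

eta = 26.4128%


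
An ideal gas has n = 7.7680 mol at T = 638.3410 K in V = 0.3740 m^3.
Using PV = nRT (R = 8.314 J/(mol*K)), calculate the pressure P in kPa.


P = nRT/V = 7.7680 * 8.314 * 638.3410 / 0.3740
= 41226.0738 / 0.3740 = 110230.1439 Pa = 110.2301 kPa

110.2301 kPa


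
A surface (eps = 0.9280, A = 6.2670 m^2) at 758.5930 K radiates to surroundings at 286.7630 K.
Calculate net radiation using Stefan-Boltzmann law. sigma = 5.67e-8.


T^4 = 3.3116e+11
Tsurr^4 = 6.7623e+09
Q = 0.9280 * 5.67e-8 * 6.2670 * 3.2440e+11 = 106970.9700 W

106970.9700 W


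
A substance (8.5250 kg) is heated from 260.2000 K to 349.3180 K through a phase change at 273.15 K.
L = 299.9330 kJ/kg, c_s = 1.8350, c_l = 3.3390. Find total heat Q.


Q1 (sensible, solid) = 8.5250 * 1.8350 * 12.9500 = 202.5817 kJ
Q2 (latent) = 8.5250 * 299.9330 = 2556.9288 kJ
Q3 (sensible, liquid) = 8.5250 * 3.3390 * 76.1680 = 2168.1202 kJ
Q_total = 4927.6307 kJ

4927.6307 kJ


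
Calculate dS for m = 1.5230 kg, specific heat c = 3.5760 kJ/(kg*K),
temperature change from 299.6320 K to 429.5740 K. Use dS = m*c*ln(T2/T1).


T2/T1 = 1.4337
ln(T2/T1) = 0.3602
dS = 1.5230 * 3.5760 * 0.3602 = 1.9620 kJ/K

1.9620 kJ/K


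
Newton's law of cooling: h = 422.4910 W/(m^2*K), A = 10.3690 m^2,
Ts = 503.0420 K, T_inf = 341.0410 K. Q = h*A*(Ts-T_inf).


dT = 162.0010 K
Q = 422.4910 * 10.3690 * 162.0010 = 709695.4678 W

709695.4678 W


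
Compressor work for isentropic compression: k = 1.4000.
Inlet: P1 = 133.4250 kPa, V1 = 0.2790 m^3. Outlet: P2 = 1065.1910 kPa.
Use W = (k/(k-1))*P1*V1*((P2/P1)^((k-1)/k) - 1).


(k-1)/k = 0.2857
(P2/P1)^exp = 1.8104
W = 3.5000 * 133.4250 * 0.2790 * (1.8104 - 1) = 105.5834 kJ

105.5834 kJ


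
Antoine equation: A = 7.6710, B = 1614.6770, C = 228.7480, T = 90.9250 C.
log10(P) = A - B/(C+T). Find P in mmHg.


C+T = 319.6730
B/(C+T) = 5.0510
log10(P) = 7.6710 - 5.0510 = 2.6200
P = 10^2.6200 = 416.8433 mmHg

416.8433 mmHg


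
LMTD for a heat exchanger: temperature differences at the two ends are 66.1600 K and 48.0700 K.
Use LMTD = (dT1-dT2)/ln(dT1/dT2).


dT1/dT2 = 1.3763
ln(dT1/dT2) = 0.3194
LMTD = 18.0900 / 0.3194 = 56.6343 K

56.6343 K


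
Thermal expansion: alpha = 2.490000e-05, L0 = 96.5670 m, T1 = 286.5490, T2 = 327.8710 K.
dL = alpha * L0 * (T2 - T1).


dT = 41.3220 K
dL = 2.490000e-05 * 96.5670 * 41.3220 = 0.099360 m
L_final = 96.666360 m

dL = 0.099360 m


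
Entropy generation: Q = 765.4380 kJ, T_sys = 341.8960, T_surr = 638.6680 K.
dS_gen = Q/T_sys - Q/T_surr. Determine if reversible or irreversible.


dS_sys = 765.4380/341.8960 = 2.2388 kJ/K
dS_surr = -765.4380/638.6680 = -1.1985 kJ/K
dS_gen = 2.2388 - 1.1985 = 1.0403 kJ/K (irreversible)

dS_gen = 1.0403 kJ/K, irreversible


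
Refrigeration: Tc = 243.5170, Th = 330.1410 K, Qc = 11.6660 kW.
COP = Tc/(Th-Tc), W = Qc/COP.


COP = 243.5170 / 86.6240 = 2.8112
W = 11.6660 / 2.8112 = 4.1498 kW

COP = 2.8112, W = 4.1498 kW


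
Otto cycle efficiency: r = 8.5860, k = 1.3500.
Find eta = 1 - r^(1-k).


r^(k-1) = 2.1224
eta = 1 - 1/2.1224 = 0.5288 = 52.8835%

52.8835%


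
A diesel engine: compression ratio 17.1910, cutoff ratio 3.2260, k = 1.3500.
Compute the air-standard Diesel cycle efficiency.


r^(k-1) = 2.7062
rc^k = 4.8607
eta = 0.5253 = 52.5267%

52.5267%


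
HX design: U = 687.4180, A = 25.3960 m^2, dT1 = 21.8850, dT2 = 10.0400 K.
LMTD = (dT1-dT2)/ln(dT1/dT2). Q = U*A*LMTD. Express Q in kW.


LMTD = 15.2010 K
Q = 687.4180 * 25.3960 * 15.2010 = 265374.2406 W = 265.3742 kW

265.3742 kW


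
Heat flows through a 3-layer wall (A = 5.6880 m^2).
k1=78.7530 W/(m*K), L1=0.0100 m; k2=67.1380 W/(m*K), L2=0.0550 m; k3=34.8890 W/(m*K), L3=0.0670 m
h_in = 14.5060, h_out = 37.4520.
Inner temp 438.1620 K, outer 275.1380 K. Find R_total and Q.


R_conv_in = 1/(14.5060*5.6880) = 0.0121
R_1 = 0.0100/(78.7530*5.6880) = 2.2324e-05
R_2 = 0.0550/(67.1380*5.6880) = 0.0001
R_3 = 0.0670/(34.8890*5.6880) = 0.0003
R_conv_out = 1/(37.4520*5.6880) = 0.0047
R_total = 0.0173 K/W
Q = 163.0240 / 0.0173 = 9413.5950 W

R_total = 0.0173 K/W, Q = 9413.5950 W


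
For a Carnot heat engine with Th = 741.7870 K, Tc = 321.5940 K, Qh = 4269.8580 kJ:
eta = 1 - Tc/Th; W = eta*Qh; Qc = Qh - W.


eta = 1 - 321.5940/741.7870 = 0.5665
W = 0.5665 * 4269.8580 = 2418.7057 kJ
Qc = 4269.8580 - 2418.7057 = 1851.1523 kJ

eta = 56.6460%, W = 2418.7057 kJ, Qc = 1851.1523 kJ


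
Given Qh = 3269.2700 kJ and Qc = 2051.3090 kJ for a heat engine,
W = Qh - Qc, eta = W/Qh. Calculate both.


W = 3269.2700 - 2051.3090 = 1217.9610 kJ
eta = 1217.9610 / 3269.2700 = 0.3725 = 37.2548%

W = 1217.9610 kJ, eta = 37.2548%


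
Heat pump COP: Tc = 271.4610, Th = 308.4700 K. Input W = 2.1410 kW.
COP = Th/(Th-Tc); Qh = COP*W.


COP = 308.4700 / 37.0090 = 8.3350
Qh = 8.3350 * 2.1410 = 17.8452 kW

COP = 8.3350, Qh = 17.8452 kW


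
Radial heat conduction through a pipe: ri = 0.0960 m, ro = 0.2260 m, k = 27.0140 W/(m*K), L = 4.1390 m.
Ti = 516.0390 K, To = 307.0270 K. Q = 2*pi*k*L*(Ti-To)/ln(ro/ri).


dT = 209.0120 K
ln(ro/ri) = 0.8562
Q = 2*pi*27.0140*4.1390*209.0120 / 0.8562 = 171501.0879 W

171501.0879 W


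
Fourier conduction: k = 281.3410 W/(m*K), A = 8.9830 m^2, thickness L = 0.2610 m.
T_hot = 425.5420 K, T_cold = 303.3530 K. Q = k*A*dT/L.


dT = 122.1890 K
Q = 281.3410 * 8.9830 * 122.1890 / 0.2610 = 1183166.9496 W

1183166.9496 W


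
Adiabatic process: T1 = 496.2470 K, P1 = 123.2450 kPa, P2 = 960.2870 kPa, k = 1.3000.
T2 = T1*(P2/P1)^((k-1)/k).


(k-1)/k = 0.2308
(P2/P1)^exp = 1.6061
T2 = 496.2470 * 1.6061 = 797.0014 K

797.0014 K


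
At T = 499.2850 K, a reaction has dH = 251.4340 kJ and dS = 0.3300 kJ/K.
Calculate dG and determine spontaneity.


T*dS = 499.2850 * 0.3300 = 164.7641 kJ
dG = 251.4340 - 164.7641 = 86.6699 kJ (non-spontaneous)

dG = 86.6699 kJ, non-spontaneous


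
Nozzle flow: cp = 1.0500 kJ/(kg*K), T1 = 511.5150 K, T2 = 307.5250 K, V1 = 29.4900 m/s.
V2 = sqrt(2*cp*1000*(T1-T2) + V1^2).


dT = 203.9900 K
2*cp*1000*dT = 428379.0000
V1^2 = 869.6601
V2 = sqrt(429248.6601) = 655.1707 m/s

655.1707 m/s


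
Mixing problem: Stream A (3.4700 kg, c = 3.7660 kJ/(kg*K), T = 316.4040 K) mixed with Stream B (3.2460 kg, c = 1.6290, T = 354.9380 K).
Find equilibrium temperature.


num = 6011.5915
den = 18.3558
Tf = 327.5045 K

327.5045 K


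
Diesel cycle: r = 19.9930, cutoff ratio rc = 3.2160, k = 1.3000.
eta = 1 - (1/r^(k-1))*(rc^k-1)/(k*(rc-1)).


r^(k-1) = 2.4562
rc^k = 4.5657
eta = 0.4961 = 49.6067%

49.6067%


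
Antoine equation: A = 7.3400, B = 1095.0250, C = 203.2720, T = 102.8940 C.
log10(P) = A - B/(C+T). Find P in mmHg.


C+T = 306.1660
B/(C+T) = 3.5766
log10(P) = 7.3400 - 3.5766 = 3.7634
P = 10^3.7634 = 5799.9889 mmHg

5799.9889 mmHg


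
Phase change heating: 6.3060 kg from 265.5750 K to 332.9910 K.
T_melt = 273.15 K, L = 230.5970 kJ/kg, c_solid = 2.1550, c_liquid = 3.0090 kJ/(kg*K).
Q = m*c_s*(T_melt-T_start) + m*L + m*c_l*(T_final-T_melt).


Q1 (sensible, solid) = 6.3060 * 2.1550 * 7.5750 = 102.9399 kJ
Q2 (latent) = 6.3060 * 230.5970 = 1454.1447 kJ
Q3 (sensible, liquid) = 6.3060 * 3.0090 * 59.8410 = 1135.4683 kJ
Q_total = 2692.5529 kJ

2692.5529 kJ


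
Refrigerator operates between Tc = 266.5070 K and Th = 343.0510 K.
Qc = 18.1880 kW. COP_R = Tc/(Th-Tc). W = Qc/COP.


COP = 266.5070 / 76.5440 = 3.4817
W = 18.1880 / 3.4817 = 5.2238 kW

COP = 3.4817, W = 5.2238 kW


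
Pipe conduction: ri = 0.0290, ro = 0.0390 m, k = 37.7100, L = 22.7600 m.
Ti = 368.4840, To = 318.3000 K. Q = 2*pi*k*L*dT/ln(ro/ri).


dT = 50.1840 K
ln(ro/ri) = 0.2963
Q = 2*pi*37.7100*22.7600*50.1840 / 0.2963 = 913466.0030 W

913466.0030 W


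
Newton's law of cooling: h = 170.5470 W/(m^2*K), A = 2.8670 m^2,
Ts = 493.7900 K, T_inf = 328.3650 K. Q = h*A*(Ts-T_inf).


dT = 165.4250 K
Q = 170.5470 * 2.8670 * 165.4250 = 80885.9183 W

80885.9183 W


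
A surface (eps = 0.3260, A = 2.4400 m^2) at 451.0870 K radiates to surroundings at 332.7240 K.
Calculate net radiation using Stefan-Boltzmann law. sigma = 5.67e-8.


T^4 = 4.1404e+10
Tsurr^4 = 1.2256e+10
Q = 0.3260 * 5.67e-8 * 2.4400 * 2.9148e+10 = 1314.6280 W

1314.6280 W


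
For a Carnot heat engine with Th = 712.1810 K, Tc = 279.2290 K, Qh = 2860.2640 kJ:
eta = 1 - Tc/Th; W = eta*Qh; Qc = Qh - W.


eta = 1 - 279.2290/712.1810 = 0.6079
W = 0.6079 * 2860.2640 = 1738.8234 kJ
Qc = 2860.2640 - 1738.8234 = 1121.4406 kJ

eta = 60.7924%, W = 1738.8234 kJ, Qc = 1121.4406 kJ


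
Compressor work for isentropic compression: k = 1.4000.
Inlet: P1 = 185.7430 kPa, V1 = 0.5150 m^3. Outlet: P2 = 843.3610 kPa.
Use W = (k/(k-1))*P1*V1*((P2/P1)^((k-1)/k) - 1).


(k-1)/k = 0.2857
(P2/P1)^exp = 1.5408
W = 3.5000 * 185.7430 * 0.5150 * (1.5408 - 1) = 181.0571 kJ

181.0571 kJ


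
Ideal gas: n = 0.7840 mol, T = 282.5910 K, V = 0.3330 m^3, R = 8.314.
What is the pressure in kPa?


P = nRT/V = 0.7840 * 8.314 * 282.5910 / 0.3330
= 1841.9779 / 0.3330 = 5531.4651 Pa = 5.5315 kPa

5.5315 kPa


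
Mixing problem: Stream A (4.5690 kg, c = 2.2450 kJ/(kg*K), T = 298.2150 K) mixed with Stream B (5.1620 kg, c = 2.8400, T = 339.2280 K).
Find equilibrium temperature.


num = 8032.0217
den = 24.9175
Tf = 322.3448 K

322.3448 K


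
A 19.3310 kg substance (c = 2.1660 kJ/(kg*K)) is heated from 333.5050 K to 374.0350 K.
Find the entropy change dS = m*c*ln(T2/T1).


T2/T1 = 1.1215
ln(T2/T1) = 0.1147
dS = 19.3310 * 2.1660 * 0.1147 = 4.8022 kJ/K

4.8022 kJ/K


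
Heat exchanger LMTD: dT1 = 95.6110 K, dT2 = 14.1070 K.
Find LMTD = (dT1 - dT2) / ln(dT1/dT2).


dT1/dT2 = 6.7776
ln(dT1/dT2) = 1.9136
LMTD = 81.5040 / 1.9136 = 42.5916 K

42.5916 K


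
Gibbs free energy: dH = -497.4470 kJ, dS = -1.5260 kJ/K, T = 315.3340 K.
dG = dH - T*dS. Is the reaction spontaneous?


T*dS = 315.3340 * -1.5260 = -481.1997 kJ
dG = -497.4470 + 481.1997 = -16.2473 kJ (spontaneous)

dG = -16.2473 kJ, spontaneous


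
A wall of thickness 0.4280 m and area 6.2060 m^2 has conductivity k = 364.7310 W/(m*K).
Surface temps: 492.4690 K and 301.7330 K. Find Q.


dT = 190.7360 K
Q = 364.7310 * 6.2060 * 190.7360 / 0.4280 = 1008726.3142 W

1008726.3142 W


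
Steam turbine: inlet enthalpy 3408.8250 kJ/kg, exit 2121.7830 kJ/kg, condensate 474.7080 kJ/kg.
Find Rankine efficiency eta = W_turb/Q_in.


W = 1287.0420 kJ/kg
Q_in = 2934.1170 kJ/kg
eta = 0.4386 = 43.8647%

eta = 43.8647%


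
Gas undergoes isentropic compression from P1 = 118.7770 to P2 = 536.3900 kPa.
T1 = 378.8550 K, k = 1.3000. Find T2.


(k-1)/k = 0.2308
(P2/P1)^exp = 1.4161
T2 = 378.8550 * 1.4161 = 536.4988 K

536.4988 K


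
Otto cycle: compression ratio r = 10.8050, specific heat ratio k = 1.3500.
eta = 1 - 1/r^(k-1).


r^(k-1) = 2.3002
eta = 1 - 1/2.3002 = 0.5653 = 56.5258%

56.5258%


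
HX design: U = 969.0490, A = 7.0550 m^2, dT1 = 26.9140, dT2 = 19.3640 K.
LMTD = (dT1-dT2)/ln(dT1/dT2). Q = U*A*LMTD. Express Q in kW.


LMTD = 22.9322 K
Q = 969.0490 * 7.0550 * 22.9322 = 156779.4314 W = 156.7794 kW

156.7794 kW


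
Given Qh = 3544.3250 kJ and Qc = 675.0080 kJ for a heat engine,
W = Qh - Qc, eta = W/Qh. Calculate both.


W = 3544.3250 - 675.0080 = 2869.3170 kJ
eta = 2869.3170 / 3544.3250 = 0.8096 = 80.9552%

W = 2869.3170 kJ, eta = 80.9552%


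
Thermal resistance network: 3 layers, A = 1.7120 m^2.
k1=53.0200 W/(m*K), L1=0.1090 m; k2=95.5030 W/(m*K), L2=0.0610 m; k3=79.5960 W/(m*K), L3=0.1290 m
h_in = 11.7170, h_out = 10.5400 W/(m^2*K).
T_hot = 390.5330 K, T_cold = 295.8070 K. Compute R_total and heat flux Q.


R_conv_in = 1/(11.7170*1.7120) = 0.0499
R_1 = 0.1090/(53.0200*1.7120) = 0.0012
R_2 = 0.0610/(95.5030*1.7120) = 0.0004
R_3 = 0.1290/(79.5960*1.7120) = 0.0009
R_conv_out = 1/(10.5400*1.7120) = 0.0554
R_total = 0.1078 K/W
Q = 94.7260 / 0.1078 = 878.7943 W

R_total = 0.1078 K/W, Q = 878.7943 W


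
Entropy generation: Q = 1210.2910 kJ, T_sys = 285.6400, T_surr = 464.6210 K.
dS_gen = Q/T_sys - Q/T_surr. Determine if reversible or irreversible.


dS_sys = 1210.2910/285.6400 = 4.2371 kJ/K
dS_surr = -1210.2910/464.6210 = -2.6049 kJ/K
dS_gen = 4.2371 - 2.6049 = 1.6322 kJ/K (irreversible)

dS_gen = 1.6322 kJ/K, irreversible


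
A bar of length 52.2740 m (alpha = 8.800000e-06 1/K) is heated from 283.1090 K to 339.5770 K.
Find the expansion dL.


dT = 56.4680 K
dL = 8.800000e-06 * 52.2740 * 56.4680 = 0.025976 m
L_final = 52.299976 m

dL = 0.025976 m


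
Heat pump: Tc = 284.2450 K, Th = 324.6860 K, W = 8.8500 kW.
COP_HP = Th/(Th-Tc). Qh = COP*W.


COP = 324.6860 / 40.4410 = 8.0286
Qh = 8.0286 * 8.8500 = 71.0534 kW

COP = 8.0286, Qh = 71.0534 kW


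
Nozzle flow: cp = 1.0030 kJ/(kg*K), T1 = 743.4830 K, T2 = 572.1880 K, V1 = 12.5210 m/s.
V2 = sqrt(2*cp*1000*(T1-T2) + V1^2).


dT = 171.2950 K
2*cp*1000*dT = 343617.7700
V1^2 = 156.7754
V2 = sqrt(343774.5454) = 586.3229 m/s

586.3229 m/s


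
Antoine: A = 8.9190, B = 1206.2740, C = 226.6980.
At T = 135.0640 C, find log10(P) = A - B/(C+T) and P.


C+T = 361.7620
B/(C+T) = 3.3344
log10(P) = 8.9190 - 3.3344 = 5.5846
P = 10^5.5846 = 384201.5605 mmHg

384201.5605 mmHg


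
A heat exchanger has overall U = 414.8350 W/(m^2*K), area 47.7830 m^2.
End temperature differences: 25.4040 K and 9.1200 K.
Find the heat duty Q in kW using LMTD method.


LMTD = 15.8956 K
Q = 414.8350 * 47.7830 * 15.8956 = 315082.8106 W = 315.0828 kW

315.0828 kW


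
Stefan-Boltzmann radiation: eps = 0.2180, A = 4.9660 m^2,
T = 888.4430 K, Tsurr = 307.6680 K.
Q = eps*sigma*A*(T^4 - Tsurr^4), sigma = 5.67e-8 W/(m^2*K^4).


T^4 = 6.2304e+11
Tsurr^4 = 8.9604e+09
Q = 0.2180 * 5.67e-8 * 4.9660 * 6.1408e+11 = 37694.0927 W

37694.0927 W


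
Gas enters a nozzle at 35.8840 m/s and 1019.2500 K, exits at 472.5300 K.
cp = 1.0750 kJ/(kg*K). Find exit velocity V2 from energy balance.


dT = 546.7200 K
2*cp*1000*dT = 1175448.0000
V1^2 = 1287.6615
V2 = sqrt(1176735.6615) = 1084.7745 m/s

1084.7745 m/s


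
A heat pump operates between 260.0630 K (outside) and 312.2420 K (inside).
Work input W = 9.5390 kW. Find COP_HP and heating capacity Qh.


COP = 312.2420 / 52.1790 = 5.9841
Qh = 5.9841 * 9.5390 = 57.0819 kW

COP = 5.9841, Qh = 57.0819 kW


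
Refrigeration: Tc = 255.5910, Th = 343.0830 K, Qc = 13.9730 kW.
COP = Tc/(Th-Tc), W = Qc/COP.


COP = 255.5910 / 87.4920 = 2.9213
W = 13.9730 / 2.9213 = 4.7831 kW

COP = 2.9213, W = 4.7831 kW


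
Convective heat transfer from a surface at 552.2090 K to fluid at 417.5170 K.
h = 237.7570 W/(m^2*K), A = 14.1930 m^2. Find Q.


dT = 134.6920 K
Q = 237.7570 * 14.1930 * 134.6920 = 454516.1472 W

454516.1472 W


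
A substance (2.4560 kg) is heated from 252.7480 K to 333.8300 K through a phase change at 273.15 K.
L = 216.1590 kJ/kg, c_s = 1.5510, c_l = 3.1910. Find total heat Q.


Q1 (sensible, solid) = 2.4560 * 1.5510 * 20.4020 = 77.7164 kJ
Q2 (latent) = 2.4560 * 216.1590 = 530.8865 kJ
Q3 (sensible, liquid) = 2.4560 * 3.1910 * 60.6800 = 475.5550 kJ
Q_total = 1084.1579 kJ

1084.1579 kJ


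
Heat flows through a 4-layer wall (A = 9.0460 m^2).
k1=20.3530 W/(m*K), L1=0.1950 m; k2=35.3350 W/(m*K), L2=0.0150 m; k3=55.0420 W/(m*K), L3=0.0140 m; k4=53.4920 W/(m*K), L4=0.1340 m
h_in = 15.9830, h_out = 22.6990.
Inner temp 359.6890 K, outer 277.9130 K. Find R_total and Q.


R_conv_in = 1/(15.9830*9.0460) = 0.0069
R_1 = 0.1950/(20.3530*9.0460) = 0.0011
R_2 = 0.0150/(35.3350*9.0460) = 4.6928e-05
R_3 = 0.0140/(55.0420*9.0460) = 2.8118e-05
R_4 = 0.1340/(53.4920*9.0460) = 0.0003
R_conv_out = 1/(22.6990*9.0460) = 0.0049
R_total = 0.0132 K/W
Q = 81.7760 / 0.0132 = 6196.2472 W

R_total = 0.0132 K/W, Q = 6196.2472 W


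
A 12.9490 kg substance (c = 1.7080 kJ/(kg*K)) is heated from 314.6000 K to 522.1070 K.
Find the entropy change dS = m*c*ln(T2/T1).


T2/T1 = 1.6596
ln(T2/T1) = 0.5066
dS = 12.9490 * 1.7080 * 0.5066 = 11.2038 kJ/K

11.2038 kJ/K


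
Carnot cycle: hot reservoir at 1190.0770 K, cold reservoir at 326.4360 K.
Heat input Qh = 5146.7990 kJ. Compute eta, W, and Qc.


eta = 1 - 326.4360/1190.0770 = 0.7257
W = 0.7257 * 5146.7990 = 3735.0412 kJ
Qc = 5146.7990 - 3735.0412 = 1411.7578 kJ

eta = 72.5702%, W = 3735.0412 kJ, Qc = 1411.7578 kJ


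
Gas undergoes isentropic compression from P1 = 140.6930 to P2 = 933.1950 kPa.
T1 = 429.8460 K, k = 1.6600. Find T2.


(k-1)/k = 0.3976
(P2/P1)^exp = 2.1218
T2 = 429.8460 * 2.1218 = 912.0378 K

912.0378 K


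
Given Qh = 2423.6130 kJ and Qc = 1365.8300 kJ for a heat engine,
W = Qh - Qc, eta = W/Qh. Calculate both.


W = 2423.6130 - 1365.8300 = 1057.7830 kJ
eta = 1057.7830 / 2423.6130 = 0.4364 = 43.6449%

W = 1057.7830 kJ, eta = 43.6449%


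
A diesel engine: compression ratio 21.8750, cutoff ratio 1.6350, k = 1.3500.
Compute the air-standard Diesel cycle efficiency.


r^(k-1) = 2.9443
rc^k = 1.9420
eta = 0.6268 = 62.6783%

62.6783%


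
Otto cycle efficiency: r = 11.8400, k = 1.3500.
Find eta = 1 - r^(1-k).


r^(k-1) = 2.3751
eta = 1 - 1/2.3751 = 0.5790 = 57.8957%

57.8957%


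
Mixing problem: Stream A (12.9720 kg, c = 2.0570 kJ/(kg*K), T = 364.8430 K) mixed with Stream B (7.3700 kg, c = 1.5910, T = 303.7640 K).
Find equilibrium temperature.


num = 13297.0896
den = 38.4091
Tf = 346.1966 K

346.1966 K


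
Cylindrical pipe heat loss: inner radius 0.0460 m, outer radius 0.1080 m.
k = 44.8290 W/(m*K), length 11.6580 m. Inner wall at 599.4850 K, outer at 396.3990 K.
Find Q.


dT = 203.0860 K
ln(ro/ri) = 0.8535
Q = 2*pi*44.8290*11.6580*203.0860 / 0.8535 = 781348.1810 W

781348.1810 W


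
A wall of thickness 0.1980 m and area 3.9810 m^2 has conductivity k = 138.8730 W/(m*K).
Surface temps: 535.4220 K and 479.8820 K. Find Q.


dT = 55.5400 K
Q = 138.8730 * 3.9810 * 55.5400 / 0.1980 = 155078.1745 W

155078.1745 W


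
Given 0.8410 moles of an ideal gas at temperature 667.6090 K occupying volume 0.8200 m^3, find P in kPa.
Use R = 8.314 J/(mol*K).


P = nRT/V = 0.8410 * 8.314 * 667.6090 / 0.8200
= 4667.9715 / 0.8200 = 5692.6482 Pa = 5.6926 kPa

5.6926 kPa


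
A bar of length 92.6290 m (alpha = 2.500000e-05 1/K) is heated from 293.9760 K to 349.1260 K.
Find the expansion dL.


dT = 55.1500 K
dL = 2.500000e-05 * 92.6290 * 55.1500 = 0.127712 m
L_final = 92.756712 m

dL = 0.127712 m


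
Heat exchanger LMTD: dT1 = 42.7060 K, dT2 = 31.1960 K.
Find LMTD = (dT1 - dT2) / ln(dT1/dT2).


dT1/dT2 = 1.3690
ln(dT1/dT2) = 0.3140
LMTD = 11.5100 / 0.3140 = 36.6503 K

36.6503 K


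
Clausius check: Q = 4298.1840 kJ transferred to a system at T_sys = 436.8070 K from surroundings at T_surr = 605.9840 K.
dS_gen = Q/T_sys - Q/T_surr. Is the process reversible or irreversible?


dS_sys = 4298.1840/436.8070 = 9.8400 kJ/K
dS_surr = -4298.1840/605.9840 = -7.0929 kJ/K
dS_gen = 9.8400 - 7.0929 = 2.7471 kJ/K (irreversible)

dS_gen = 2.7471 kJ/K, irreversible


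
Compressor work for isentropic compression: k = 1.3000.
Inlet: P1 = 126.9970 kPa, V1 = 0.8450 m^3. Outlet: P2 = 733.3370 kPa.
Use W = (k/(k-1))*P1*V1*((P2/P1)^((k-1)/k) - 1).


(k-1)/k = 0.2308
(P2/P1)^exp = 1.4988
W = 4.3333 * 126.9970 * 0.8450 * (1.4988 - 1) = 231.9353 kJ

231.9353 kJ


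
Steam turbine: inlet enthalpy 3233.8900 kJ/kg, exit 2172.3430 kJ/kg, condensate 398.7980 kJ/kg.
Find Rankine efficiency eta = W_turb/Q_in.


W = 1061.5470 kJ/kg
Q_in = 2835.0920 kJ/kg
eta = 0.3744 = 37.4431%

eta = 37.4431%


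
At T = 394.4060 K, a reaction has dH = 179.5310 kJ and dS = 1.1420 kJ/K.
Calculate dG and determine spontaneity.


T*dS = 394.4060 * 1.1420 = 450.4117 kJ
dG = 179.5310 - 450.4117 = -270.8807 kJ (spontaneous)

dG = -270.8807 kJ, spontaneous


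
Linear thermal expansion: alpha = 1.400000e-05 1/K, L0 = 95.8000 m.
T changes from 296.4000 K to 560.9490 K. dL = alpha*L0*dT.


dT = 264.5490 K
dL = 1.400000e-05 * 95.8000 * 264.5490 = 0.354813 m
L_final = 96.154813 m

dL = 0.354813 m


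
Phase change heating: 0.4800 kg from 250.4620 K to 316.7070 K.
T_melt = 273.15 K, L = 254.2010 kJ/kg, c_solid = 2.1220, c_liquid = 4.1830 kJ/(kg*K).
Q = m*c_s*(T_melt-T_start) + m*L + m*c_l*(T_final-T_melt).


Q1 (sensible, solid) = 0.4800 * 2.1220 * 22.6880 = 23.1091 kJ
Q2 (latent) = 0.4800 * 254.2010 = 122.0165 kJ
Q3 (sensible, liquid) = 0.4800 * 4.1830 * 43.5570 = 87.4555 kJ
Q_total = 232.5811 kJ

232.5811 kJ


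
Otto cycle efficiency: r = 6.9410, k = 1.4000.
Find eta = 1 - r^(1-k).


r^(k-1) = 2.1705
eta = 1 - 1/2.1705 = 0.5393 = 53.9286%

53.9286%


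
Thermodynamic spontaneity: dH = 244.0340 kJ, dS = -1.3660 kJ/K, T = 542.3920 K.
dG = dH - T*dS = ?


T*dS = 542.3920 * -1.3660 = -740.9075 kJ
dG = 244.0340 + 740.9075 = 984.9415 kJ (non-spontaneous)

dG = 984.9415 kJ, non-spontaneous


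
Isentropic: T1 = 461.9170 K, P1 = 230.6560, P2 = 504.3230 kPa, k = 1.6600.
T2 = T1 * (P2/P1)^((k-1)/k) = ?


(k-1)/k = 0.3976
(P2/P1)^exp = 1.3648
T2 = 461.9170 * 1.3648 = 630.4387 K

630.4387 K


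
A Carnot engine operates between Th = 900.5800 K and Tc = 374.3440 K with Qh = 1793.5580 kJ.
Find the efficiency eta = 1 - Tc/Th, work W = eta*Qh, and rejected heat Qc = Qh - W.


eta = 1 - 374.3440/900.5800 = 0.5843
W = 0.5843 * 1793.5580 = 1048.0299 kJ
Qc = 1793.5580 - 1048.0299 = 745.5281 kJ

eta = 58.4330%, W = 1048.0299 kJ, Qc = 745.5281 kJ


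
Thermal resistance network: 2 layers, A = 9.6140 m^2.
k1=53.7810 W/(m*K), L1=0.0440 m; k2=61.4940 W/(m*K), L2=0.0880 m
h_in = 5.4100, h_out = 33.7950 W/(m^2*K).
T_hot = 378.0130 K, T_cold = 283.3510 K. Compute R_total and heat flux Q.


R_conv_in = 1/(5.4100*9.6140) = 0.0192
R_1 = 0.0440/(53.7810*9.6140) = 8.5098e-05
R_2 = 0.0880/(61.4940*9.6140) = 0.0001
R_conv_out = 1/(33.7950*9.6140) = 0.0031
R_total = 0.0225 K/W
Q = 94.6620 / 0.0225 = 4200.0698 W

R_total = 0.0225 K/W, Q = 4200.0698 W


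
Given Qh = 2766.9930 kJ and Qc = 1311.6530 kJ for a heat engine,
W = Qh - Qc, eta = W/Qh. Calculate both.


W = 2766.9930 - 1311.6530 = 1455.3400 kJ
eta = 1455.3400 / 2766.9930 = 0.5260 = 52.5964%

W = 1455.3400 kJ, eta = 52.5964%


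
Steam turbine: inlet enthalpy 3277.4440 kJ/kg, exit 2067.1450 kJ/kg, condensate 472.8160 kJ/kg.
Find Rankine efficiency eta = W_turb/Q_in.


W = 1210.2990 kJ/kg
Q_in = 2804.6280 kJ/kg
eta = 0.4315 = 43.1536%

eta = 43.1536%


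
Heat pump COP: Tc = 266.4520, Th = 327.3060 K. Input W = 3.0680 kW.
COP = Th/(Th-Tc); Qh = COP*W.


COP = 327.3060 / 60.8540 = 5.3785
Qh = 5.3785 * 3.0680 = 16.5014 kW

COP = 5.3785, Qh = 16.5014 kW


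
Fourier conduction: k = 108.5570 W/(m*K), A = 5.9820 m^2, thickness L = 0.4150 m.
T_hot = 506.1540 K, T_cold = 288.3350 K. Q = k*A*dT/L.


dT = 217.8190 K
Q = 108.5570 * 5.9820 * 217.8190 / 0.4150 = 340841.0581 W

340841.0581 W


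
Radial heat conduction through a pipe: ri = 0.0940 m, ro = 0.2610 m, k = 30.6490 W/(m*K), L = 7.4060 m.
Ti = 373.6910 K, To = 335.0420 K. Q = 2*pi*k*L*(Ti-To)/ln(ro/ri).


dT = 38.6490 K
ln(ro/ri) = 1.0212
Q = 2*pi*30.6490*7.4060*38.6490 / 1.0212 = 53975.4713 W

53975.4713 W


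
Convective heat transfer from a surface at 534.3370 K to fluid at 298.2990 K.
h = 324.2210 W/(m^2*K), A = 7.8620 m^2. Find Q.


dT = 236.0380 K
Q = 324.2210 * 7.8620 * 236.0380 = 601666.8814 W

601666.8814 W


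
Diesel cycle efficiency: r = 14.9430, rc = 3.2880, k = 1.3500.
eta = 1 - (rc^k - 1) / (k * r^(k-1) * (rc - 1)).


r^(k-1) = 2.5766
rc^k = 4.9872
eta = 0.4990 = 49.9013%

49.9013%


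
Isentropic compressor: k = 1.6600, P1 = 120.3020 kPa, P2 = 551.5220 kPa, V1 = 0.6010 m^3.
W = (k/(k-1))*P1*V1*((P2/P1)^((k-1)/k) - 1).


(k-1)/k = 0.3976
(P2/P1)^exp = 1.8320
W = 2.5152 * 120.3020 * 0.6010 * (1.8320 - 1) = 151.2963 kJ

151.2963 kJ


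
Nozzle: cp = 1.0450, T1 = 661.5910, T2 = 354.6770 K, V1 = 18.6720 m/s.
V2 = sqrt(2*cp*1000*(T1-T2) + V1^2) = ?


dT = 306.9140 K
2*cp*1000*dT = 641450.2600
V1^2 = 348.6436
V2 = sqrt(641798.9036) = 801.1235 m/s

801.1235 m/s
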